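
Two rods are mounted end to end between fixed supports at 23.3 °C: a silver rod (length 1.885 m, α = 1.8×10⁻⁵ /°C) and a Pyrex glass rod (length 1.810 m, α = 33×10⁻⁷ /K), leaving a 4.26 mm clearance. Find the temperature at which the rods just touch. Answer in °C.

T = 130 °C

Gap closes when ΔL₁ + ΔL₂ = 4.26 mm = 4.26×10⁻³ m
(α₁L₁ + α₂L₂)ΔT = g
α₁L₁ + α₂L₂ = 1.8×10⁻⁵×1.885 + 33×10⁻⁷×1.810 = 3.9903×10⁻⁵ m/K
ΔT = 4.26×10⁻³ / 3.9903×10⁻⁵ = 106.76 K
T = 23.3 + 106.76 = 130.06 °C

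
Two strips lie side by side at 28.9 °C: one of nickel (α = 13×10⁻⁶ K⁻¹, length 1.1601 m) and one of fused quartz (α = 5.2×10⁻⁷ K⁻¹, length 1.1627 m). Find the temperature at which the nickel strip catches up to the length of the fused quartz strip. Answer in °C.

L₁(1 + α₁ΔT) = L₂(1 + α₂ΔT) ⇒ ΔT = (L₂ − L₁)/(α₁L₁ − α₂L₂)
L₂ − L₁ = 1.1627 − 1.1601 = 2.60×10⁻³ m
α₁L₁ − α₂L₂ = 13×10⁻⁶×1.1601 − 5.2×10⁻⁷×1.1627 = 1.4476696×10⁻⁵ m/K
ΔT = 2.60×10⁻³ / 1.4476696×10⁻⁵ = 179.599 K
T = 28.9 + 179.599 = 208.499 °C

T = 208.5 °C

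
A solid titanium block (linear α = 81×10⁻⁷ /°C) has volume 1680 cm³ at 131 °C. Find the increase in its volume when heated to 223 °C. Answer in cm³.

Isotropic solid: β ≈ 3α = 2.4×10⁻⁵ /K; ΔT = 92 K
ΔV = 3αV₀ΔT = 3(81×10⁻⁷)(1680)(92) = 3.76 cm³

ΔV = 3.76 cm³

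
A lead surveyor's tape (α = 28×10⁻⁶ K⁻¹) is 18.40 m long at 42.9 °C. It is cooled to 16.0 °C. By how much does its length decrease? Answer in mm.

ΔL = 13.9 mm

|ΔT| = |16.0 − 42.9| = 26.9 K
ΔL = αL₀ΔT = (28×10⁻⁶)(18.40)(26.9) = 1.39×10⁻² m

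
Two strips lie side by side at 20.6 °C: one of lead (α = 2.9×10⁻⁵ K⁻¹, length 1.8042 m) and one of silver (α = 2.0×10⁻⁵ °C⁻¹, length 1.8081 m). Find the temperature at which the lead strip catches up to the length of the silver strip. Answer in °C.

L₁(1 + α₁ΔT) = L₂(1 + α₂ΔT) ⇒ ΔT = (L₂ − L₁)/(α₁L₁ − α₂L₂)
L₂ − L₁ = 1.8081 − 1.8042 = 3.90×10⁻³ m
α₁L₁ − α₂L₂ = 2.9×10⁻⁵×1.8042 − 2.0×10⁻⁵×1.8081 = 1.61598×10⁻⁵ m/K
ΔT = 3.90×10⁻³ / 1.61598×10⁻⁵ = 241.340 K
T = 20.6 + 241.340 = 261.940 °C

T = 261.9 °C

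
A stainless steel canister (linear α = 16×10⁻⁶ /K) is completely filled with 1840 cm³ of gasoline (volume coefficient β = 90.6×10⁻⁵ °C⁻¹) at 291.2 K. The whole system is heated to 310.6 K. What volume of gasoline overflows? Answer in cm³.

30.6 cm³

The canister also expands: β_container ≈ 3α = 4.8×10⁻⁵ /K
Net overflow = V₀(β_liq − 3α_cont)ΔT
β − 3α = 9.06×10⁻⁴ − 4.8×10⁻⁵ = 8.58×10⁻⁴ /K; ΔT = 19.4 K
ΔV = 1840 × 8.58×10⁻⁴ × 19.4 = 30.6 cm³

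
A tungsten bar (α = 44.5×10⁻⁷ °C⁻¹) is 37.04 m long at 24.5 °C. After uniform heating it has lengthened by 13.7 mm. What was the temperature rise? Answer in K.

ΔT = 83.1 K

ΔL = αL₀ΔT ⇒ ΔT = ΔL / (αL₀)
ΔT = 13.7×10⁻³ m / (44.5×10⁻⁷ × 37.04 m) = 83.117 K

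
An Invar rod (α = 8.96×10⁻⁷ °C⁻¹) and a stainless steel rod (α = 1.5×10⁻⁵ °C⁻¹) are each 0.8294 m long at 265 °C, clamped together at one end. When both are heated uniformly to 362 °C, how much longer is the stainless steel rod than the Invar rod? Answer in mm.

ΔT = 97 K
Invar: ΔL = 8.96×10⁻⁷ × 0.8294 m × 97 = 7.2085×10⁻⁵ m = 0.072085 mm
stainless steel: ΔL = 1.5×10⁻⁵ × 0.8294 m × 97 = 1.2068×10⁻³ m = 1.2068 mm
difference = 1.2068 − 0.072085 = 1.134715 mm

1.13 mm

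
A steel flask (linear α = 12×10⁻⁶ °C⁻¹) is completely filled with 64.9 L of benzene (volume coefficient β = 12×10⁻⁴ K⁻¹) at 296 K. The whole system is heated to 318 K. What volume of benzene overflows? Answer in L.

1.66 L

The flask also expands: β_container ≈ 3α = 3.6×10⁻⁵ /K
Net overflow = V₀(β_liq − 3α_cont)ΔT
β − 3α = 1.20×10⁻³ − 3.6×10⁻⁵ = 1.164×10⁻³ /K; ΔT = 22 K
ΔV = 64.9 × 1.164×10⁻³ × 22 = 1.66 L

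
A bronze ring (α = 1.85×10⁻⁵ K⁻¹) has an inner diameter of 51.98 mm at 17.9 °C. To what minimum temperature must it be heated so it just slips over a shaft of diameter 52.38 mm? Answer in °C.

Required Δd = 52.38 − 51.98 = 0.40 mm
Δd = αd₀ΔT ⇒ ΔT = Δd/(αd₀) = 0.40 / (1.85×10⁻⁵ × 51.98) = 415.96 K
T_min = 17.9 + 415.96 = 433.86 °C

T = 434 °C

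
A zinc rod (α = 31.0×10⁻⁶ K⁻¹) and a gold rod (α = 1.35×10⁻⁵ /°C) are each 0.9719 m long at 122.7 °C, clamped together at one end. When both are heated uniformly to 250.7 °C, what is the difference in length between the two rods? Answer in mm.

2.18 mm

ΔT = 128.0 K
zinc: ΔL = 31.0×10⁻⁶ × 0.9719 m × 128.0 = 3.8565×10⁻³ m = 3.8565 mm
gold: ΔL = 1.35×10⁻⁵ × 0.9719 m × 128.0 = 1.6794×10⁻³ m = 1.6794 mm
difference = 3.8565 − 1.6794 = 2.1771 mm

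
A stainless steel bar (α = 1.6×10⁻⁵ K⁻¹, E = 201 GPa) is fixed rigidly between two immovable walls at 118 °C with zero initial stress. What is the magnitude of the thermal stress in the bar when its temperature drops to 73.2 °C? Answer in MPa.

σ = 144 MPa

Fully constrained: the free strain ε = αΔT is blocked, so σ = Eε = EαΔT.
|ΔT| = 44.8 K
σ = 201×10⁹ × 1.6×10⁻⁵ × 44.8 = 1.44×10⁸ Pa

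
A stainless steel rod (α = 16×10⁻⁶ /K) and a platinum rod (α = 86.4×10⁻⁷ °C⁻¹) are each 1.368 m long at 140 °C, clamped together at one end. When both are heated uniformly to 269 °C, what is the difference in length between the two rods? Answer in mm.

ΔT = 129 K
stainless steel: ΔL = 16×10⁻⁶ × 1.368 m × 129 = 2.8236×10⁻³ m = 2.8236 mm
platinum: ΔL = 86.4×10⁻⁷ × 1.368 m × 129 = 1.5247×10⁻³ m = 1.5247 mm
difference = 2.8236 − 1.5247 = 1.2989 mm

1.30 mm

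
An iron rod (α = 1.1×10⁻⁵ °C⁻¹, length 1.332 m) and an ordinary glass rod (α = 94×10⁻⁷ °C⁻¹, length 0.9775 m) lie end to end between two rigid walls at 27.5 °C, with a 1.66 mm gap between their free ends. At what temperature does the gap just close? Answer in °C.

T = 97.1 °C

α₁L₁ = 1.4652×10⁻⁵ m/K, α₂L₂ = 9.1885×10⁻⁶ m/K → total 2.38405×10⁻⁵ m/K
ΔT = g/(α₁L₁+α₂L₂) = 1.66×10⁻³ / 2.38405×10⁻⁵ = 69.629 K
T = 27.5 + 69.629 = 97.129 °C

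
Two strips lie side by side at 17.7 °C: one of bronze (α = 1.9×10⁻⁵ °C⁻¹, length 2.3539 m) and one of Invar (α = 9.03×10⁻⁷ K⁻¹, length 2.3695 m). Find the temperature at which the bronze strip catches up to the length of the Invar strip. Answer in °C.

Equal length when α₁L₁ΔT − α₂L₂ΔT = L₂ − L₁ = 1.56×10⁻² m
α₁L₁ = 4.47241×10⁻⁵, α₂L₂ = 2.1396585×10⁻⁶ → Δ(αL) = 4.25844415×10⁻⁵ m/K
ΔT = 1.56×10⁻² / 4.25844415×10⁻⁵ = 366.331 K, so T = 17.7 + 366.331 = 384.031 °C

T = 384.0 °C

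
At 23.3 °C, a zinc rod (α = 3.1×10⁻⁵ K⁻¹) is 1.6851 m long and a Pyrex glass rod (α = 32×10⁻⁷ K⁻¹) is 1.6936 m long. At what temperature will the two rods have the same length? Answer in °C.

T = 204.9 °C

Equal length when α₁L₁ΔT − α₂L₂ΔT = L₂ − L₁ = 8.50×10⁻³ m
α₁L₁ = 5.22381×10⁻⁵, α₂L₂ = 5.41952×10⁻⁶ → Δ(αL) = 4.681858×10⁻⁵ m/K
ΔT = 8.50×10⁻³ / 4.681858×10⁻⁵ = 181.552 K, so T = 23.3 + 181.552 = 204.852 °C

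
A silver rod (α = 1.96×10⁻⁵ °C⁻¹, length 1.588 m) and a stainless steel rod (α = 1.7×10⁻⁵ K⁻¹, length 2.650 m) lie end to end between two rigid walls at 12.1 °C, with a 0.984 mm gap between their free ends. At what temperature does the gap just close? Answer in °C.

Gap closes when ΔL₁ + ΔL₂ = 0.984 mm = 9.84×10⁻⁴ m
(α₁L₁ + α₂L₂)ΔT = g
α₁L₁ + α₂L₂ = 1.96×10⁻⁵×1.588 + 1.7×10⁻⁵×2.650 = 7.61748×10⁻⁵ m/K
ΔT = 9.84×10⁻⁴ / 7.61748×10⁻⁵ = 12.918 K
T = 12.1 + 12.918 = 25.018 °C

T = 25.0 °C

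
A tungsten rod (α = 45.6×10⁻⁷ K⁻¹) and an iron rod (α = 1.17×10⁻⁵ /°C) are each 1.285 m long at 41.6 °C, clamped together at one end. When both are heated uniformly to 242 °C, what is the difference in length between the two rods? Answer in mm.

ΔT = 200.4 K
tungsten: ΔL = 45.6×10⁻⁷ × 1.285 m × 200.4 = 1.1743×10⁻³ m = 1.1743 mm
iron: ΔL = 1.17×10⁻⁵ × 1.285 m × 200.4 = 3.0129×10⁻³ m = 3.0129 mm
difference = 3.0129 − 1.1743 = 1.8386 mm

1.84 mm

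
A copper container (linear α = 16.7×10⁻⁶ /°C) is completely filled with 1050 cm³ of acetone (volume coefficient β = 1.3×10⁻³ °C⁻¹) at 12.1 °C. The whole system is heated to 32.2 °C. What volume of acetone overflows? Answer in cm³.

The container also expands: β_container ≈ 3α = 5.01×10⁻⁵ /K
Net overflow = V₀(β_liq − 3α_cont)ΔT
β − 3α = 1.30×10⁻³ − 5.01×10⁻⁵ = 1.2499×10⁻³ /K; ΔT = 20.1 K
ΔV = 1050 × 1.2499×10⁻³ × 20.1 = 26.4 cm³

26.4 cm³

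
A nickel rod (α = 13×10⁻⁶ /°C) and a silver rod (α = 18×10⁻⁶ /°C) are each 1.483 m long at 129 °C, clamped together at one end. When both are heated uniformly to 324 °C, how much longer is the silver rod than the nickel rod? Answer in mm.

1.45 mm

ΔT = 195 K
nickel: ΔL = 13×10⁻⁶ × 1.483 m × 195 = 3.7594×10⁻³ m = 3.7594 mm
silver: ΔL = 18×10⁻⁶ × 1.483 m × 195 = 5.2053×10⁻³ m = 5.2053 mm
difference = 5.2053 − 3.7594 = 1.4459 mm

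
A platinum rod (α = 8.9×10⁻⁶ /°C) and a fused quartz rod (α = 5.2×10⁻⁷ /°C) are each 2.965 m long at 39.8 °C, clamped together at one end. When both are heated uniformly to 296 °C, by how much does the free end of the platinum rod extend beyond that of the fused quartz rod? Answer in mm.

ΔT = 256.2 K
platinum: ΔL = 8.9×10⁻⁶ × 2.965 m × 256.2 = 6.7607×10⁻³ m = 6.7607 mm
fused quartz: ΔL = 5.2×10⁻⁷ × 2.965 m × 256.2 = 3.9501×10⁻⁴ m = 0.39501 mm
difference = 6.7607 − 0.39501 = 6.36569 mm

6.37 mm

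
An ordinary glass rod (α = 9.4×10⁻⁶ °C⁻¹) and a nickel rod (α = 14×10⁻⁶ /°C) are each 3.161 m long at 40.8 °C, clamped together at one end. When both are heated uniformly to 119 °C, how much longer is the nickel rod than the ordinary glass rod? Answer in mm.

ΔT = 78.2 K
ordinary glass: ΔL = 9.4×10⁻⁶ × 3.161 m × 78.2 = 2.3236×10⁻³ m = 2.3236 mm
nickel: ΔL = 14×10⁻⁶ × 3.161 m × 78.2 = 3.4607×10⁻³ m = 3.4607 mm
difference = 3.4607 − 2.3236 = 1.1371 mm

1.14 mm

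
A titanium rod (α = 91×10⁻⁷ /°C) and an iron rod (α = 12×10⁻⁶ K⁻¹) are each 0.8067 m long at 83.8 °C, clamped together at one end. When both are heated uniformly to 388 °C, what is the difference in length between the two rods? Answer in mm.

0.712 mm

ΔT = 304.2 K
titanium: ΔL = 91×10⁻⁷ × 0.8067 m × 304.2 = 2.2331×10⁻³ m = 2.2331 mm
iron: ΔL = 12×10⁻⁶ × 0.8067 m × 304.2 = 2.9448×10⁻³ m = 2.9448 mm
difference = 2.9448 − 2.2331 = 0.7117 mm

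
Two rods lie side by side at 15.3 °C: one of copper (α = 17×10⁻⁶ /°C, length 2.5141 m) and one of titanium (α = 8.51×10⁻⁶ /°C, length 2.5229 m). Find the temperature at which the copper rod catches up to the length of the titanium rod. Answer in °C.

Equal length when α₁L₁ΔT − α₂L₂ΔT = L₂ − L₁ = 8.80×10⁻³ m
α₁L₁ = 4.27397×10⁻⁵, α₂L₂ = 2.1469879×10⁻⁵ → Δ(αL) = 2.1269821×10⁻⁵ m/K
ΔT = 8.80×10⁻³ / 2.1269821×10⁻⁵ = 413.732 K, so T = 15.3 + 413.732 = 429.032 °C

T = 429.0 °C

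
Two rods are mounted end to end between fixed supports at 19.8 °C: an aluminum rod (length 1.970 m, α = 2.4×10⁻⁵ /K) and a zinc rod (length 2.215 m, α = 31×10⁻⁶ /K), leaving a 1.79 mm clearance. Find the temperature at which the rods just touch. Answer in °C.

T = 35.2 °C

Gap closes when ΔL₁ + ΔL₂ = 1.79 mm = 1.79×10⁻³ m
(α₁L₁ + α₂L₂)ΔT = g
α₁L₁ + α₂L₂ = 2.4×10⁻⁵×1.970 + 31×10⁻⁶×2.215 = 1.15945×10⁻⁴ m/K
ΔT = 1.79×10⁻³ / 1.15945×10⁻⁴ = 15.438 K
T = 19.8 + 15.438 = 35.238 °C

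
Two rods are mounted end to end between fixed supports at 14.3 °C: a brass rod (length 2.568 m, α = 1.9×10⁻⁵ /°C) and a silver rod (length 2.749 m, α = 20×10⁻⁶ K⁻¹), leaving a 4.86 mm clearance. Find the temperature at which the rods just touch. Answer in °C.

T = 61.1 °C

α₁L₁ = 4.8792×10⁻⁵ m/K, α₂L₂ = 5.498×10⁻⁵ m/K → total 1.03772×10⁻⁴ m/K
ΔT = g/(α₁L₁+α₂L₂) = 4.86×10⁻³ / 1.03772×10⁻⁴ = 46.833 K
T = 14.3 + 46.833 = 61.133 °C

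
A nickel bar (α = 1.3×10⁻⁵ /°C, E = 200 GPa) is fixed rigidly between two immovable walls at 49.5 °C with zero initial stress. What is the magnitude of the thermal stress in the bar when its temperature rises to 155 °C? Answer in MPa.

Fully constrained: the free strain ε = αΔT is blocked, so σ = Eε = EαΔT.
|ΔT| = 105.5 K
σ = 200×10⁹ × 1.3×10⁻⁵ × 105.5 = 2.74×10⁸ Pa

σ = 274 MPa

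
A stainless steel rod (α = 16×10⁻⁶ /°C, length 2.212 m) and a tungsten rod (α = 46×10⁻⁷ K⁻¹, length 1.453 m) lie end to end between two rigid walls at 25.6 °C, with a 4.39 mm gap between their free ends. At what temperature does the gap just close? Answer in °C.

Gap closes when ΔL₁ + ΔL₂ = 4.39 mm = 4.39×10⁻³ m
(α₁L₁ + α₂L₂)ΔT = g
α₁L₁ + α₂L₂ = 16×10⁻⁶×2.212 + 46×10⁻⁷×1.453 = 4.20758×10⁻⁵ m/K
ΔT = 4.39×10⁻³ / 4.20758×10⁻⁵ = 104.34 K
T = 25.6 + 104.34 = 129.94 °C

T = 130 °C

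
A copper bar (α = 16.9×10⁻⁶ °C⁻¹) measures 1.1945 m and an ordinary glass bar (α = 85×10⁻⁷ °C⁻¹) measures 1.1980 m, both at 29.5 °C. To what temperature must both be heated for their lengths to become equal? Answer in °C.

L₁(1 + α₁ΔT) = L₂(1 + α₂ΔT) ⇒ ΔT = (L₂ − L₁)/(α₁L₁ − α₂L₂)
L₂ − L₁ = 1.1980 − 1.1945 = 3.50×10⁻³ m
α₁L₁ − α₂L₂ = 16.9×10⁻⁶×1.1945 − 85×10⁻⁷×1.1980 = 1.000405×10⁻⁵ m/K
ΔT = 3.50×10⁻³ / 1.000405×10⁻⁵ = 349.858 K
T = 29.5 + 349.858 = 379.358 °C

T = 379.4 °C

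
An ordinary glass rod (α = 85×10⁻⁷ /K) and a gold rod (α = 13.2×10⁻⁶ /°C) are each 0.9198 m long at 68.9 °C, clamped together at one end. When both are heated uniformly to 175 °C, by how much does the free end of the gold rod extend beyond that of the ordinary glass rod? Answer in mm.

ΔT = 106.1 K
ordinary glass: ΔL = 85×10⁻⁷ × 0.9198 m × 106.1 = 8.2952×10⁻⁴ m = 0.82952 mm
gold: ΔL = 13.2×10⁻⁶ × 0.9198 m × 106.1 = 1.2882×10⁻³ m = 1.2882 mm
difference = 1.2882 − 0.82952 = 0.45868 mm

0.459 mm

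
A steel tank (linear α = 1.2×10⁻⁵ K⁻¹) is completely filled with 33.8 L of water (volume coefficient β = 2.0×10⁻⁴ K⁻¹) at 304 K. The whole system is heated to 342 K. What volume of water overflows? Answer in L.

The tank also expands: β_container ≈ 3α = 3.6×10⁻⁵ /K
Net overflow = V₀(β_liq − 3α_cont)ΔT
β − 3α = 2.00×10⁻⁴ − 3.6×10⁻⁵ = 1.64×10⁻⁴ /K; ΔT = 38 K
ΔV = 33.8 × 1.64×10⁻⁴ × 38 = 0.211 L

0.211 L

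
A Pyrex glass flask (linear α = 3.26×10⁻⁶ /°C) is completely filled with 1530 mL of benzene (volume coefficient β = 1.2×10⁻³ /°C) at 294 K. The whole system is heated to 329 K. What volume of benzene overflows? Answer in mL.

63.7 mL

The flask also expands: β_container ≈ 3α = 9.78×10⁻⁶ /K
Net overflow = V₀(β_liq − 3α_cont)ΔT
β − 3α = 1.20×10⁻³ − 9.78×10⁻⁶ = 1.19022×10⁻³ /K; ΔT = 35 K
ΔV = 1530 × 1.19022×10⁻³ × 35 = 63.7 mL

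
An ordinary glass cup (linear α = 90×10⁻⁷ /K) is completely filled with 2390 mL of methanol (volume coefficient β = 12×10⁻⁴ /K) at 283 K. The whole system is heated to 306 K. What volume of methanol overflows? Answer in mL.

The cup also expands: β_container ≈ 3α = 2.7×10⁻⁵ /K
Net overflow = V₀(β_liq − 3α_cont)ΔT
β − 3α = 1.20×10⁻³ − 2.7×10⁻⁵ = 1.173×10⁻³ /K; ΔT = 23 K
ΔV = 2390 × 1.173×10⁻³ × 23 = 64.5 mL

64.5 mL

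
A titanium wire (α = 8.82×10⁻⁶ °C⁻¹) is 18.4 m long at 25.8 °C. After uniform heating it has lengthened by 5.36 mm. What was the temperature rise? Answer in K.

ΔL = αL₀ΔT ⇒ ΔT = ΔL / (αL₀)
ΔT = 5.36×10⁻³ m / (8.82×10⁻⁶ × 18.4 m) = 33.028 K

ΔT = 33.0 K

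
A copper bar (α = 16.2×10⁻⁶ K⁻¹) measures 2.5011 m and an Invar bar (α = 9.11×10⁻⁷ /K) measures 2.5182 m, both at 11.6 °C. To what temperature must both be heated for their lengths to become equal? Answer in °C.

Equal length when α₁L₁ΔT − α₂L₂ΔT = L₂ − L₁ = 1.71×10⁻² m
α₁L₁ = 4.051782×10⁻⁵, α₂L₂ = 2.2940802×10⁻⁶ → Δ(αL) = 3.82237398×10⁻⁵ m/K
ΔT = 1.71×10⁻² / 3.82237398×10⁻⁵ = 447.366 K, so T = 11.6 + 447.366 = 458.966 °C

T = 459.0 °C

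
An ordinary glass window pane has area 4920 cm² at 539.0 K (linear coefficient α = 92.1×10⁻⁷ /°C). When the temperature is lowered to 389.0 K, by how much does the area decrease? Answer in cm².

Area coefficient ≈ 2α; |ΔT| = 150.0 K
ΔA = 2αA₀ΔT = 2(92.1×10⁻⁷)(4920)(150.0) = 13.6 cm²

ΔA = 13.6 cm²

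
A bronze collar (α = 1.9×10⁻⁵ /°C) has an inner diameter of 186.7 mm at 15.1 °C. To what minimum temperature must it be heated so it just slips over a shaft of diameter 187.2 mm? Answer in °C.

Required Δd = 187.2 − 186.7 = 0.5 mm
Δd = αd₀ΔT ⇒ ΔT = Δd/(αd₀) = 0.5 / (1.9×10⁻⁵ × 186.7) = 140.95 K
T_min = 15.1 + 140.95 = 156.05 °C

T = 156 °C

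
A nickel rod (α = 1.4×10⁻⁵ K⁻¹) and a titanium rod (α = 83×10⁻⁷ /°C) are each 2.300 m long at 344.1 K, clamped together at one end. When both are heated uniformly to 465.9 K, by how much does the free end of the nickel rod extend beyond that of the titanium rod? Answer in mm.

ΔT = 121.8 K
nickel: ΔL = 1.4×10⁻⁵ × 2.300 m × 121.8 = 3.9220×10⁻³ m = 3.9220 mm
titanium: ΔL = 83×10⁻⁷ × 2.300 m × 121.8 = 2.3252×10⁻³ m = 2.3252 mm
difference = 3.9220 − 2.3252 = 1.5968 mm

1.60 mm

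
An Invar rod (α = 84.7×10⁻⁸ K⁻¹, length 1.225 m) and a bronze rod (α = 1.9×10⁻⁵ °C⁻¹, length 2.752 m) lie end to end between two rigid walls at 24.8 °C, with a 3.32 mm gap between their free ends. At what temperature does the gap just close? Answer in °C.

α₁L₁ = 1.037575×10⁻⁶ m/K, α₂L₂ = 5.2288×10⁻⁵ m/K → total 5.3325575×10⁻⁵ m/K
ΔT = g/(α₁L₁+α₂L₂) = 3.32×10⁻³ / 5.3325575×10⁻⁵ = 62.259 K
T = 24.8 + 62.259 = 87.059 °C

T = 87.1 °C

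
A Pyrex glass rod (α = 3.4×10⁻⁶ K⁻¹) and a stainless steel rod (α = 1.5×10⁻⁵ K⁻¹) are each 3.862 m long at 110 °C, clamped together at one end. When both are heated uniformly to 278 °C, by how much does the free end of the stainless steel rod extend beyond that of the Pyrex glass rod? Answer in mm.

ΔT = 168 K
Pyrex glass: ΔL = 3.4×10⁻⁶ × 3.862 m × 168 = 2.2060×10⁻³ m = 2.2060 mm
stainless steel: ΔL = 1.5×10⁻⁵ × 3.862 m × 168 = 9.7322×10⁻³ m = 9.7322 mm
difference = 9.7322 − 2.2060 = 7.5262 mm

7.53 mm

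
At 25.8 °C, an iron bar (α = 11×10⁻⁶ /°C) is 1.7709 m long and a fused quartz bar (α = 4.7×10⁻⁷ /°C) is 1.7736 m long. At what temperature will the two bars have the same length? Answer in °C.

T = 170.6 °C

L₁(1 + α₁ΔT) = L₂(1 + α₂ΔT) ⇒ ΔT = (L₂ − L₁)/(α₁L₁ − α₂L₂)
L₂ − L₁ = 1.7736 − 1.7709 = 2.70×10⁻³ m
α₁L₁ − α₂L₂ = 11×10⁻⁶×1.7709 − 4.7×10⁻⁷×1.7736 = 1.8646308×10⁻⁵ m/K
ΔT = 2.70×10⁻³ / 1.8646308×10⁻⁵ = 144.801 K
T = 25.8 + 144.801 = 170.601 °C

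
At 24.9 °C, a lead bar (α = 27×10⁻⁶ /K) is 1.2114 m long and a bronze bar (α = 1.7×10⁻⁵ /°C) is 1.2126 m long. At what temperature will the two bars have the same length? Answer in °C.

T = 124.1 °C

L₁(1 + α₁ΔT) = L₂(1 + α₂ΔT) ⇒ ΔT = (L₂ − L₁)/(α₁L₁ − α₂L₂)
L₂ − L₁ = 1.2126 − 1.2114 = 1.20×10⁻³ m
α₁L₁ − α₂L₂ = 27×10⁻⁶×1.2114 − 1.7×10⁻⁵×1.2126 = 1.20936×10⁻⁵ m/K
ΔT = 1.20×10⁻³ / 1.20936×10⁻⁵ = 99.226 K
T = 24.9 + 99.226 = 124.126 °C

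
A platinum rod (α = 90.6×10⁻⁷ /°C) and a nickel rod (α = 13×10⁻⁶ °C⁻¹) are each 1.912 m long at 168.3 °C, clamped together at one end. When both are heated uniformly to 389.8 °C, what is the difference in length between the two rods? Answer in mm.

1.67 mm

ΔT = 221.5 K
platinum: ΔL = 90.6×10⁻⁷ × 1.912 m × 221.5 = 3.8370×10⁻³ m = 3.8370 mm
nickel: ΔL = 13×10⁻⁶ × 1.912 m × 221.5 = 5.5056×10⁻³ m = 5.5056 mm
difference = 5.5056 − 3.8370 = 1.6686 mm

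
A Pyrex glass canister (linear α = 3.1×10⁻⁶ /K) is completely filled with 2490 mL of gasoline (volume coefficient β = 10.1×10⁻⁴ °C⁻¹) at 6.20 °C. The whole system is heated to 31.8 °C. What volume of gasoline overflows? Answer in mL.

63.8 mL

The canister also expands: β_container ≈ 3α = 9.3×10⁻⁶ /K
Net overflow = V₀(β_liq − 3α_cont)ΔT
β − 3α = 1.01×10⁻³ − 9.3×10⁻⁶ = 1.0007×10⁻³ /K; ΔT = 25.60 K
ΔV = 2490 × 1.0007×10⁻³ × 25.60 = 63.8 mL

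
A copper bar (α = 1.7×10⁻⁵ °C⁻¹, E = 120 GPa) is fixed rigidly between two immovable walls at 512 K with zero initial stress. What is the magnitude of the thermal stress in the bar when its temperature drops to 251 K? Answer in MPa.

Fully constrained: the free strain ε = αΔT is blocked, so σ = Eε = EαΔT.
|ΔT| = 261 K
σ = 120×10⁹ × 1.7×10⁻⁵ × 261 = 5.32×10⁸ Pa

σ = 532 MPa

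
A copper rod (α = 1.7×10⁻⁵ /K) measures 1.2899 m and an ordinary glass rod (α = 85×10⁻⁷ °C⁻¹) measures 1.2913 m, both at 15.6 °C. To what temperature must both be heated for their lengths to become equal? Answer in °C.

L₁(1 + α₁ΔT) = L₂(1 + α₂ΔT) ⇒ ΔT = (L₂ − L₁)/(α₁L₁ − α₂L₂)
L₂ − L₁ = 1.2913 − 1.2899 = 1.40×10⁻³ m
α₁L₁ − α₂L₂ = 1.7×10⁻⁵×1.2899 − 85×10⁻⁷×1.2913 = 1.095225×10⁻⁵ m/K
ΔT = 1.40×10⁻³ / 1.095225×10⁻⁵ = 127.828 K
T = 15.6 + 127.828 = 143.428 °C

T = 143.4 °C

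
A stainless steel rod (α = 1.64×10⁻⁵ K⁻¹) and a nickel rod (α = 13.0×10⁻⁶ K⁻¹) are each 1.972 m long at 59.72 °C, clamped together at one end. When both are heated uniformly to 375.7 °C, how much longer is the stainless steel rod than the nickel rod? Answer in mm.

ΔT = 315.98 K
stainless steel: ΔL = 1.64×10⁻⁵ × 1.972 m × 315.98 = 1.0219×10⁻² m = 10.219 mm
nickel: ΔL = 13.0×10⁻⁶ × 1.972 m × 315.98 = 8.1005×10⁻³ m = 8.1005 mm
difference = 10.219 − 8.1005 = 2.1185 mm

2.12 mm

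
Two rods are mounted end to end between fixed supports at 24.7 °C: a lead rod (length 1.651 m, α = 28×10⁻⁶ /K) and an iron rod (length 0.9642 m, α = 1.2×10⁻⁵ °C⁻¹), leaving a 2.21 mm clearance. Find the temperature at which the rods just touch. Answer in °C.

T = 62.9 °C

Gap closes when ΔL₁ + ΔL₂ = 2.21 mm = 2.21×10⁻³ m
(α₁L₁ + α₂L₂)ΔT = g
α₁L₁ + α₂L₂ = 28×10⁻⁶×1.651 + 1.2×10⁻⁵×0.9642 = 5.77984×10⁻⁵ m/K
ΔT = 2.21×10⁻³ / 5.77984×10⁻⁵ = 38.236 K
T = 24.7 + 38.236 = 62.936 °C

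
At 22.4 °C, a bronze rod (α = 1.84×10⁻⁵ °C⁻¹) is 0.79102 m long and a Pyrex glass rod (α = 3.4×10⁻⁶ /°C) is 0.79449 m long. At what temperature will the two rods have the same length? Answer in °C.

T = 315.1 °C

Equal length when α₁L₁ΔT − α₂L₂ΔT = L₂ − L₁ = 3.47×10⁻³ m
α₁L₁ = 1.4554768×10⁻⁵, α₂L₂ = 2.701266×10⁻⁶ → Δ(αL) = 1.1853502×10⁻⁵ m/K
ΔT = 3.47×10⁻³ / 1.1853502×10⁻⁵ = 292.740 K, so T = 22.4 + 292.740 = 315.140 °C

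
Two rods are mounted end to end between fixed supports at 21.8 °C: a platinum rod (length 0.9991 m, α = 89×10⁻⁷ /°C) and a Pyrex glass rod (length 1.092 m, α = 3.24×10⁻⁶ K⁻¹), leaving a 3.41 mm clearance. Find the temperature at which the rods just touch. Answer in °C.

T = 296 °C

α₁L₁ = 8.89199×10⁻⁶ m/K, α₂L₂ = 3.53808×10⁻⁶ m/K → total 1.243007×10⁻⁵ m/K
ΔT = g/(α₁L₁+α₂L₂) = 3.41×10⁻³ / 1.243007×10⁻⁵ = 274.33 K
T = 21.8 + 274.33 = 296.13 °C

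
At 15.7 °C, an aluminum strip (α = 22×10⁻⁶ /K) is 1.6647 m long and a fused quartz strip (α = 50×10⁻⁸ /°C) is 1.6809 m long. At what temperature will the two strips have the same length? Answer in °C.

Equal length when α₁L₁ΔT − α₂L₂ΔT = L₂ − L₁ = 1.62×10⁻² m
α₁L₁ = 3.66234×10⁻⁵, α₂L₂ = 8.4045×10⁻⁷ → Δ(αL) = 3.578295×10⁻⁵ m/K
ΔT = 1.62×10⁻² / 3.578295×10⁻⁵ = 452.730 K, so T = 15.7 + 452.730 = 468.430 °C

T = 468.4 °C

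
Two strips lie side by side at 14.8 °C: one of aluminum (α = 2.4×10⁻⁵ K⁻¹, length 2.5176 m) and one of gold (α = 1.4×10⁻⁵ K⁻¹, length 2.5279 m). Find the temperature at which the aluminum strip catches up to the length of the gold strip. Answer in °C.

T = 426.3 °C

L₁(1 + α₁ΔT) = L₂(1 + α₂ΔT) ⇒ ΔT = (L₂ − L₁)/(α₁L₁ − α₂L₂)
L₂ − L₁ = 2.5279 − 2.5176 = 1.03×10⁻² m
α₁L₁ − α₂L₂ = 2.4×10⁻⁵×2.5176 − 1.4×10⁻⁵×2.5279 = 2.50318×10⁻⁵ m/K
ΔT = 1.03×10⁻² / 2.50318×10⁻⁵ = 411.477 K
T = 14.8 + 411.477 = 426.277 °C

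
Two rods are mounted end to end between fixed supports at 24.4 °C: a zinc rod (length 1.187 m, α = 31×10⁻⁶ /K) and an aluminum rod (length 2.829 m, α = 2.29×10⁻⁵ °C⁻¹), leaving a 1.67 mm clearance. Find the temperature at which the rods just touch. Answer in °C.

Gap closes when ΔL₁ + ΔL₂ = 1.67 mm = 1.67×10⁻³ m
(α₁L₁ + α₂L₂)ΔT = g
α₁L₁ + α₂L₂ = 31×10⁻⁶×1.187 + 2.29×10⁻⁵×2.829 = 1.015811×10⁻⁴ m/K
ΔT = 1.67×10⁻³ / 1.015811×10⁻⁴ = 16.440 K
T = 24.4 + 16.440 = 40.840 °C

T = 40.8 °C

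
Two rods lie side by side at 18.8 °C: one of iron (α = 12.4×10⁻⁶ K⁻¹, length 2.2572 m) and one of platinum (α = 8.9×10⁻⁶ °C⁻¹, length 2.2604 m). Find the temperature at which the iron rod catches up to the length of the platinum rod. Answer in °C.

Equal length when α₁L₁ΔT − α₂L₂ΔT = L₂ − L₁ = 3.20×10⁻³ m
α₁L₁ = 2.798928×10⁻⁵, α₂L₂ = 2.011756×10⁻⁵ → Δ(αL) = 7.87172×10⁻⁶ m/K
ΔT = 3.20×10⁻³ / 7.87172×10⁻⁶ = 406.519 K, so T = 18.8 + 406.519 = 425.319 °C

T = 425.3 °C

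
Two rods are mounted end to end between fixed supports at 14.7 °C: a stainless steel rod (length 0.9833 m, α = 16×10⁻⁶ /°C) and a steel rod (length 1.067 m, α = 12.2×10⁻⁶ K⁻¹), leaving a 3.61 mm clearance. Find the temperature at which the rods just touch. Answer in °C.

T = 140 °C

Gap closes when ΔL₁ + ΔL₂ = 3.61 mm = 3.61×10⁻³ m
(α₁L₁ + α₂L₂)ΔT = g
α₁L₁ + α₂L₂ = 16×10⁻⁶×0.9833 + 12.2×10⁻⁶×1.067 = 2.87502×10⁻⁵ m/K
ΔT = 3.61×10⁻³ / 2.87502×10⁻⁵ = 125.56 K
T = 14.7 + 125.56 = 140.26 °C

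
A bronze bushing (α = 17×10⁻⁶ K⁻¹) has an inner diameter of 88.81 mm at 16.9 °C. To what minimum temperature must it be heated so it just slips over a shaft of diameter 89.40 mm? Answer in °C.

Required Δd = 89.40 − 88.81 = 0.59 mm
Δd = αd₀ΔT ⇒ ΔT = Δd/(αd₀) = 0.59 / (17×10⁻⁶ × 88.81) = 390.79 K
T_min = 16.9 + 390.79 = 407.69 °C

T = 408 °C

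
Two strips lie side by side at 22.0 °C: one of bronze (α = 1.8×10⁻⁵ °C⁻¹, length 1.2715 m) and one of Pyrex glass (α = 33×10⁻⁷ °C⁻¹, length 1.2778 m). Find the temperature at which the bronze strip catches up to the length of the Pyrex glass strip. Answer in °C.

T = 359.4 °C

L₁(1 + α₁ΔT) = L₂(1 + α₂ΔT) ⇒ ΔT = (L₂ − L₁)/(α₁L₁ − α₂L₂)
L₂ − L₁ = 1.2778 − 1.2715 = 6.30×10⁻³ m
α₁L₁ − α₂L₂ = 1.8×10⁻⁵×1.2715 − 33×10⁻⁷×1.2778 = 1.867026×10⁻⁵ m/K
ΔT = 6.30×10⁻³ / 1.867026×10⁻⁵ = 337.435 K
T = 22.0 + 337.435 = 359.435 °C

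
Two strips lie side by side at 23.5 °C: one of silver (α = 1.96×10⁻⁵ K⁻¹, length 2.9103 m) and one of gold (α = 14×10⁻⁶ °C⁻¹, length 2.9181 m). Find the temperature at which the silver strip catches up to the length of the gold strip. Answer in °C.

Equal length when α₁L₁ΔT − α₂L₂ΔT = L₂ − L₁ = 7.80×10⁻³ m
α₁L₁ = 5.704188×10⁻⁵, α₂L₂ = 4.08534×10⁻⁵ → Δ(αL) = 1.618848×10⁻⁵ m/K
ΔT = 7.80×10⁻³ / 1.618848×10⁻⁵ = 481.824 K, so T = 23.5 + 481.824 = 505.324 °C

T = 505.3 °C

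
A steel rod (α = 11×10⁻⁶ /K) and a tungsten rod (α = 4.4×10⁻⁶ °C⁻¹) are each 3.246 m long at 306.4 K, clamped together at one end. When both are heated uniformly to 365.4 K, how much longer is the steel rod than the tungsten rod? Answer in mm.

ΔT = 59.0 K
steel: ΔL = 11×10⁻⁶ × 3.246 m × 59.0 = 2.1067×10⁻³ m = 2.1067 mm
tungsten: ΔL = 4.4×10⁻⁶ × 3.246 m × 59.0 = 8.4266×10⁻⁴ m = 0.84266 mm
difference = 2.1067 − 0.84266 = 1.26404 mm

1.26 mm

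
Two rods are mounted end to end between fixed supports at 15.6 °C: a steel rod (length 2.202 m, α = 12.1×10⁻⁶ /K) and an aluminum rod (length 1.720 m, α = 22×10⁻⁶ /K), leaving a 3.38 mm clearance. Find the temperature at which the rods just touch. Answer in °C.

T = 68.0 °C

α₁L₁ = 2.66442×10⁻⁵ m/K, α₂L₂ = 3.784×10⁻⁵ m/K → total 6.44842×10⁻⁵ m/K
ΔT = g/(α₁L₁+α₂L₂) = 3.38×10⁻³ / 6.44842×10⁻⁵ = 52.416 K
T = 15.6 + 52.416 = 68.016 °C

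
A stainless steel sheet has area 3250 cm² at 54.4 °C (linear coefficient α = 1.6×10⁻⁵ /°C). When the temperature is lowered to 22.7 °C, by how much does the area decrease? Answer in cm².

Area coefficient ≈ 2α; |ΔT| = 31.7 K
ΔA = 2αA₀ΔT = 2(1.6×10⁻⁵)(3250)(31.7) = 3.30 cm²

ΔA = 3.30 cm²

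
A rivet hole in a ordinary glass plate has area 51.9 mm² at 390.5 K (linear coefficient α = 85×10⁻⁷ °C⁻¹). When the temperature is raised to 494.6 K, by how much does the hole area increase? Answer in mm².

ΔA = 0.0918 mm²

Area coefficient ≈ 2α; |ΔT| = 104.1 K
ΔA = 2αA₀ΔT = 2(85×10⁻⁷)(51.9)(104.1) = 0.0918 mm²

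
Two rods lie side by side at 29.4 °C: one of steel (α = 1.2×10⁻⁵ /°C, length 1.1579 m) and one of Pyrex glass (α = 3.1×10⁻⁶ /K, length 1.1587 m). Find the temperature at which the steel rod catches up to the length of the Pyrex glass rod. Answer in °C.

T = 107.0 °C

L₁(1 + α₁ΔT) = L₂(1 + α₂ΔT) ⇒ ΔT = (L₂ − L₁)/(α₁L₁ − α₂L₂)
L₂ − L₁ = 1.1587 − 1.1579 = 8.00×10⁻⁴ m
α₁L₁ − α₂L₂ = 1.2×10⁻⁵×1.1579 − 3.1×10⁻⁶×1.1587 = 1.030283×10⁻⁵ m/K
ΔT = 8.00×10⁻⁴ / 1.030283×10⁻⁵ = 77.649 K
T = 29.4 + 77.649 = 107.049 °C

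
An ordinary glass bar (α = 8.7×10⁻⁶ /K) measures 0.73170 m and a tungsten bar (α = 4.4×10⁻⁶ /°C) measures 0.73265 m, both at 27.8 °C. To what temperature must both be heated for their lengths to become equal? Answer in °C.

T = 330.1 °C

Equal length when α₁L₁ΔT − α₂L₂ΔT = L₂ − L₁ = 9.50×10⁻⁴ m
α₁L₁ = 6.36579×10⁻⁶, α₂L₂ = 3.22366×10⁻⁶ → Δ(αL) = 3.14213×10⁻⁶ m/K
ΔT = 9.50×10⁻⁴ / 3.14213×10⁻⁶ = 302.343 K, so T = 27.8 + 302.343 = 330.143 °C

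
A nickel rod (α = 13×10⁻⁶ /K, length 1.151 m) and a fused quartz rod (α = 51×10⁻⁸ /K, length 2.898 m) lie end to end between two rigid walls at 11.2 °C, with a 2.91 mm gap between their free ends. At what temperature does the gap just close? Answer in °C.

T = 188 °C

Gap closes when ΔL₁ + ΔL₂ = 2.91 mm = 2.91×10⁻³ m
(α₁L₁ + α₂L₂)ΔT = g
α₁L₁ + α₂L₂ = 13×10⁻⁶×1.151 + 51×10⁻⁸×2.898 = 1.644098×10⁻⁵ m/K
ΔT = 2.91×10⁻³ / 1.644098×10⁻⁵ = 177.00 K
T = 11.2 + 177.00 = 188.20 °C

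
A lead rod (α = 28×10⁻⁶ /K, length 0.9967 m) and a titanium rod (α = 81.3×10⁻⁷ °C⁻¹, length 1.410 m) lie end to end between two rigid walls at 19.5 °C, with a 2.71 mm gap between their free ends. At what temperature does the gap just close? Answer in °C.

α₁L₁ = 2.79076×10⁻⁵ m/K, α₂L₂ = 1.14633×10⁻⁵ m/K → total 3.93709×10⁻⁵ m/K
ΔT = g/(α₁L₁+α₂L₂) = 2.71×10⁻³ / 3.93709×10⁻⁵ = 68.833 K
T = 19.5 + 68.833 = 88.333 °C

T = 88.3 °C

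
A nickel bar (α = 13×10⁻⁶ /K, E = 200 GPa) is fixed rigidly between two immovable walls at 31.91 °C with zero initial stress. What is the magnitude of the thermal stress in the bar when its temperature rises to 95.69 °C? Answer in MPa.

Fully constrained: the free strain ε = αΔT is blocked, so σ = Eε = EαΔT.
|ΔT| = 63.78 K
σ = 200×10⁹ × 13×10⁻⁶ × 63.78 = 1.66×10⁸ Pa

σ = 166 MPa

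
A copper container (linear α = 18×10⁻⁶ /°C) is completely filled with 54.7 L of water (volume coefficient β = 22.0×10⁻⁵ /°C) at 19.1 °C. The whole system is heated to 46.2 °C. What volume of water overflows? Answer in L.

The container also expands: β_container ≈ 3α = 5.4×10⁻⁵ /K
Net overflow = V₀(β_liq − 3α_cont)ΔT
β − 3α = 2.20×10⁻⁴ − 5.4×10⁻⁵ = 1.66×10⁻⁴ /K; ΔT = 27.1 K
ΔV = 54.7 × 1.66×10⁻⁴ × 27.1 = 0.246 L

0.246 L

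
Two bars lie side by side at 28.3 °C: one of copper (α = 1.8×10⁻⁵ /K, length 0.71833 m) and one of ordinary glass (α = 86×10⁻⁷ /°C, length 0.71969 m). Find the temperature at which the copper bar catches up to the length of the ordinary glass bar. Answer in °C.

T = 230.1 °C

L₁(1 + α₁ΔT) = L₂(1 + α₂ΔT) ⇒ ΔT = (L₂ − L₁)/(α₁L₁ − α₂L₂)
L₂ − L₁ = 0.71969 − 0.71833 = 1.36×10⁻³ m
α₁L₁ − α₂L₂ = 1.8×10⁻⁵×0.71833 − 86×10⁻⁷×0.71969 = 6.740606×10⁻⁶ m/K
ΔT = 1.36×10⁻³ / 6.740606×10⁻⁶ = 201.762 K
T = 28.3 + 201.762 = 230.062 °C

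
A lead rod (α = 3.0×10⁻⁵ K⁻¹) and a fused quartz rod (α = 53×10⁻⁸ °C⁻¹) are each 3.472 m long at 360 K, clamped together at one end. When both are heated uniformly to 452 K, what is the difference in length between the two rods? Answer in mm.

ΔT = 92 K
lead: ΔL = 3.0×10⁻⁵ × 3.472 m × 92 = 9.5827×10⁻³ m = 9.5827 mm
fused quartz: ΔL = 53×10⁻⁸ × 3.472 m × 92 = 1.6929×10⁻⁴ m = 0.16929 mm
difference = 9.5827 − 0.16929 = 9.41341 mm

9.41 mm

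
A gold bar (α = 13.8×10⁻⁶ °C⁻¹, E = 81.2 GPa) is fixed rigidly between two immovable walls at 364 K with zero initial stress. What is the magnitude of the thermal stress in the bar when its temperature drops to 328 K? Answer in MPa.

σ = 40.3 MPa

Fully constrained: the free strain ε = αΔT is blocked, so σ = Eε = EαΔT.
|ΔT| = 36 K
σ = 81.2×10⁹ × 13.8×10⁻⁶ × 36 = 4.03×10⁷ Pa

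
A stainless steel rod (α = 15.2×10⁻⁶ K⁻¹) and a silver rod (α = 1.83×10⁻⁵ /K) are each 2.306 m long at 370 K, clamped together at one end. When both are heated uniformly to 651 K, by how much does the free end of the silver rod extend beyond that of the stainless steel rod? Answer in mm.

2.01 mm

ΔT = 281 K
stainless steel: ΔL = 15.2×10⁻⁶ × 2.306 m × 281 = 9.8494×10⁻³ m = 9.8494 mm
silver: ΔL = 1.83×10⁻⁵ × 2.306 m × 281 = 1.1858×10⁻² m = 11.858 mm
difference = 11.858 − 9.8494 = 2.0086 mm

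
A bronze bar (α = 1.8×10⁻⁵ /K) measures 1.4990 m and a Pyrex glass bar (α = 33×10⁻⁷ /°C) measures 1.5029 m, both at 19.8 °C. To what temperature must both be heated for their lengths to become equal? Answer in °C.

T = 196.9 °C

Equal length when α₁L₁ΔT − α₂L₂ΔT = L₂ − L₁ = 3.90×10⁻³ m
α₁L₁ = 2.6982×10⁻⁵, α₂L₂ = 4.95957×10⁻⁶ → Δ(αL) = 2.202243×10⁻⁵ m/K
ΔT = 3.90×10⁻³ / 2.202243×10⁻⁵ = 177.092 K, so T = 19.8 + 177.092 = 196.892 °C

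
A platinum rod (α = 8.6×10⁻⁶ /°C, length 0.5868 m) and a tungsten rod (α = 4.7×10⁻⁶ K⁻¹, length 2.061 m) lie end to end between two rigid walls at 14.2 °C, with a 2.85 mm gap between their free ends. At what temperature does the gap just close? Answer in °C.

α₁L₁ = 5.04648×10⁻⁶ m/K, α₂L₂ = 9.6867×10⁻⁶ m/K → total 1.473318×10⁻⁵ m/K
ΔT = g/(α₁L₁+α₂L₂) = 2.85×10⁻³ / 1.473318×10⁻⁵ = 193.44 K
T = 14.2 + 193.44 = 207.64 °C

T = 208 °C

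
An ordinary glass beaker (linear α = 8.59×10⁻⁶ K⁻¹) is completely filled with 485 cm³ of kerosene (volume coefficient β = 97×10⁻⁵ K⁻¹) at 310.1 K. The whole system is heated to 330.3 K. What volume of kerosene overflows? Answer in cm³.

9.25 cm³

The beaker also expands: β_container ≈ 3α = 2.577×10⁻⁵ /K
Net overflow = V₀(β_liq − 3α_cont)ΔT
β − 3α = 9.70×10⁻⁴ − 2.577×10⁻⁵ = 9.4423×10⁻⁴ /K; ΔT = 20.2 K
ΔV = 485 × 9.4423×10⁻⁴ × 20.2 = 9.25 cm³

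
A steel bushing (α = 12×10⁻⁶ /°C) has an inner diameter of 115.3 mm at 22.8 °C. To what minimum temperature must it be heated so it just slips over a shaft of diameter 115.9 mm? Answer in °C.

Required Δd = 115.9 − 115.3 = 0.6 mm
Δd = αd₀ΔT ⇒ ΔT = Δd/(αd₀) = 0.6 / (12×10⁻⁶ × 115.3) = 433.65 K
T_min = 22.8 + 433.65 = 456.45 °C

T = 456 °C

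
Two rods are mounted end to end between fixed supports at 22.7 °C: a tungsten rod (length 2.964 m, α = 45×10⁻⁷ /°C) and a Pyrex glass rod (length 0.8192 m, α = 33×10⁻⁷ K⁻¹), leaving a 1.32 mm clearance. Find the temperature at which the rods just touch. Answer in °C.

T = 105 °C

α₁L₁ = 1.3338×10⁻⁵ m/K, α₂L₂ = 2.70336×10⁻⁶ m/K → total 1.604136×10⁻⁵ m/K
ΔT = g/(α₁L₁+α₂L₂) = 1.32×10⁻³ / 1.604136×10⁻⁵ = 82.29 K
T = 22.7 + 82.29 = 104.99 °C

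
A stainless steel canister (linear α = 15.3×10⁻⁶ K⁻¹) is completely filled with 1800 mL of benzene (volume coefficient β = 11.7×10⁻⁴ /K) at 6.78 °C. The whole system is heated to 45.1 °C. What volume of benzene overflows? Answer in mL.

77.5 mL

The canister also expands: β_container ≈ 3α = 4.59×10⁻⁵ /K
Net overflow = V₀(β_liq − 3α_cont)ΔT
β − 3α = 1.17×10⁻³ − 4.59×10⁻⁵ = 1.1241×10⁻³ /K; ΔT = 38.32 K
ΔV = 1800 × 1.1241×10⁻³ × 38.32 = 77.5 mL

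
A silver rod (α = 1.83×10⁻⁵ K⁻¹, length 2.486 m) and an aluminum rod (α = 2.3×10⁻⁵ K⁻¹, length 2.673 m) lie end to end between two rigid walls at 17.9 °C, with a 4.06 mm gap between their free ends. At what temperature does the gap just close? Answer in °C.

T = 55.9 °C

Gap closes when ΔL₁ + ΔL₂ = 4.06 mm = 4.06×10⁻³ m
(α₁L₁ + α₂L₂)ΔT = g
α₁L₁ + α₂L₂ = 1.83×10⁻⁵×2.486 + 2.3×10⁻⁵×2.673 = 1.069728×10⁻⁴ m/K
ΔT = 4.06×10⁻³ / 1.069728×10⁻⁴ = 37.954 K
T = 17.9 + 37.954 = 55.854 °C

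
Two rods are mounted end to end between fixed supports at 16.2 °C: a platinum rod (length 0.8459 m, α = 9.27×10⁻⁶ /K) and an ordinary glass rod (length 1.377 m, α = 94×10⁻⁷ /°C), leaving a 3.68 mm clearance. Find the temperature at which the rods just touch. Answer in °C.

α₁L₁ = 7.841493×10⁻⁶ m/K, α₂L₂ = 1.29438×10⁻⁵ m/K → total 2.0785293×10⁻⁵ m/K
ΔT = g/(α₁L₁+α₂L₂) = 3.68×10⁻³ / 2.0785293×10⁻⁵ = 177.05 K
T = 16.2 + 177.05 = 193.25 °C

T = 193 °C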